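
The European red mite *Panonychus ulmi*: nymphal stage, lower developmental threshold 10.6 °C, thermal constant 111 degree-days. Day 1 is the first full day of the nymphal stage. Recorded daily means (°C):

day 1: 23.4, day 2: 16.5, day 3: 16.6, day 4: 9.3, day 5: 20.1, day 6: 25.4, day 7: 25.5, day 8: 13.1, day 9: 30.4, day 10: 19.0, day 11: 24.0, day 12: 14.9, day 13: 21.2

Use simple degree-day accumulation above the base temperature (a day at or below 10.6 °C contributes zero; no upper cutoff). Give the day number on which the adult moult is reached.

Daily DD above 10.6 °C: 12.8, 5.9, 6.0, 0.0, 9.5, 14.8, 14.9, 2.5, 19.8, 8.4, 13.4, 4.3, 10.6.
Cumulative: 12.8, 18.7, 24.7, 24.7, 34.2, 49.0, 63.9, 66.4, 86.2, 94.6, 108.0, 112.3, 122.9.
The total first reaches 111 DD on day 12.

day 12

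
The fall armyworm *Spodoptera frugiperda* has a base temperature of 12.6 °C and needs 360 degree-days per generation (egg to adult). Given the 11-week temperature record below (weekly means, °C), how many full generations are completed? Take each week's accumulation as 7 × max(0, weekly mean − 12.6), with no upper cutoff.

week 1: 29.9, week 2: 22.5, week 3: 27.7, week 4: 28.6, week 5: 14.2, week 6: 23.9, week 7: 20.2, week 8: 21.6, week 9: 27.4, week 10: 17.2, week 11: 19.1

2 generations

Weekly DD (7 × max(0, T̄ − 12.6)): 121.1, 69.3, 105.7, 112.0, 11.2, 79.1, 53.2, 63.0, 103.6, 32.2, 45.5.
Season total = 795.9 DD.
Complete generations = ⌊795.9 / 360⌋ = 2.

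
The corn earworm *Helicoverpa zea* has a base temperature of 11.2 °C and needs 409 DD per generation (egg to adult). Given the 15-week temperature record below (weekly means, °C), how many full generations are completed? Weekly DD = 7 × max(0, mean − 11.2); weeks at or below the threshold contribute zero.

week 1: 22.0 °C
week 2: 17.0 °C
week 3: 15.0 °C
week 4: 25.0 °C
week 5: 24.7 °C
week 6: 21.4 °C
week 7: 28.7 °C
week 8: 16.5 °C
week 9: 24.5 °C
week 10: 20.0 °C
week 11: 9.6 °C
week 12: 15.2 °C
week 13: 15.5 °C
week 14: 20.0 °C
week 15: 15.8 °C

Weekly DD (7 × max(0, T̄ − 11.2)): 75.6, 40.6, 26.6, 96.6, 94.5, 71.4, 122.5, 37.1, 93.1, 61.6, 0.0, 28.0, 30.1, 61.6, 32.2.
Season total = 871.5 DD.
Complete generations = ⌊871.5 / 409⌋ = 2.

2 generations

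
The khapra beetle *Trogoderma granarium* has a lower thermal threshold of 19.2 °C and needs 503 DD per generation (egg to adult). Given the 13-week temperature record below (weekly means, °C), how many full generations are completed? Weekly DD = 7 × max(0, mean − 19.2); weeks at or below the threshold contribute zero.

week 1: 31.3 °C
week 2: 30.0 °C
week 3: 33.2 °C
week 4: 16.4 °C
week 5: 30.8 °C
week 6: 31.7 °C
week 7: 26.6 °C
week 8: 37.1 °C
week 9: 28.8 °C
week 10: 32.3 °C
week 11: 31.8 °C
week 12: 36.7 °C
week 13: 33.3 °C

2 generations

Weekly DD (7 × max(0, T̄ − 19.2)): 84.7, 75.6, 98.0, 0.0, 81.2, 87.5, 51.8, 125.3, 67.2, 91.7, 88.2, 122.5, 98.7.
Season total = 1072.4 DD.
Complete generations = ⌊1072.4 / 503⌋ = 2.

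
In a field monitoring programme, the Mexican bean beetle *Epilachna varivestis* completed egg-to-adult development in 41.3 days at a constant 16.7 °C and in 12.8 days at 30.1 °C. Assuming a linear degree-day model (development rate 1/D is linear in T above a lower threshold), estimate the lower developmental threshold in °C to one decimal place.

Equal thermal constants: D₁(T₁ − T_b) = D₂(T₂ − T_b).
41.3·(16.7 − T_b) = 12.8·(30.1 − T_b)
T_b = (41.3·16.7 − 12.8·30.1) / (41.3 − 12.8) = 304.43 / 28.5 = 10.682 °C ≈ 10.7 °C.

10.7 °C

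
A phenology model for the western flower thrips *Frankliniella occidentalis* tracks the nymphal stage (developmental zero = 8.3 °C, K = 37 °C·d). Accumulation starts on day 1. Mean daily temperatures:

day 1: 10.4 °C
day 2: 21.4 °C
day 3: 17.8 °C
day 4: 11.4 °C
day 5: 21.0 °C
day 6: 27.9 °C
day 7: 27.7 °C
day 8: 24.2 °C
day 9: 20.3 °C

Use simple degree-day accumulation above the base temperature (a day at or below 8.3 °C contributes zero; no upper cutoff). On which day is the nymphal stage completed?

Daily DD above 8.3 °C: 2.1, 13.1, 9.5, 3.1, 12.7, 19.6, 19.4, 15.9, 12.0.
Cumulative: 2.1, 15.2, 24.7, 27.8, 40.5, 60.1, 79.5, 95.4, 107.4.
The total first reaches 37 DD on day 5.

day 5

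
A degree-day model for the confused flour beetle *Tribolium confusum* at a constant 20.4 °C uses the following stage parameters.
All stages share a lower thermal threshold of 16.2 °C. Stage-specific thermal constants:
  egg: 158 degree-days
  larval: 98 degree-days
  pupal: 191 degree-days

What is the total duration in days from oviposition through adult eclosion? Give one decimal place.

Daily accumulation at 20.4 °C = 20.4 − 16.2 = 4.2 DD/day.
Total K = 158 + 98 + 191 = 447 DD.
Total duration = 447 / 4.2 = 106.429 ≈ 106.4 days.

106.4 days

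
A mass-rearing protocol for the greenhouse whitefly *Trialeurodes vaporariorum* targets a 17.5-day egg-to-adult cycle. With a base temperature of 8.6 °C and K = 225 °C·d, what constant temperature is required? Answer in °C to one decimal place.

21.5 °C

Required daily accumulation = 225 / 17.5 = 12.857 DD/day.
T = T_base + 12.857 = 8.6 + 12.857 = 21.457 ≈ 21.5 °C.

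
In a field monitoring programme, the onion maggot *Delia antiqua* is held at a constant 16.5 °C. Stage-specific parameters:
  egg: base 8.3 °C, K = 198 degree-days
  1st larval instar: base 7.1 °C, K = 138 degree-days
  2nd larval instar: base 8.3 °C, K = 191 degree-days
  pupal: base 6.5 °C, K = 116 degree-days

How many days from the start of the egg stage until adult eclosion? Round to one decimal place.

73.7 days

egg: 198 / (16.5 − 8.3) = 198 / 8.2 = 24.146 d.
1st larval instar: 138 / (16.5 − 7.1) = 138 / 9.4 = 14.681 d.
2nd larval instar: 191 / (16.5 − 8.3) = 191 / 8.2 = 23.293 d.
pupal: 116 / (16.5 − 6.5) = 116 / 10.0 = 11.600 d.
Sum = 73.720 ≈ 73.7 days.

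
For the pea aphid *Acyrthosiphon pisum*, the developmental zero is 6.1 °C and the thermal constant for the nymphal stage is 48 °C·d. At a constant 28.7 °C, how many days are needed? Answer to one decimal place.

2.1 days

Daily accumulation = 28.7 − 6.1 = 22.6 DD/day.
Duration = 48 / 22.6 = 2.124 ≈ 2.1 days.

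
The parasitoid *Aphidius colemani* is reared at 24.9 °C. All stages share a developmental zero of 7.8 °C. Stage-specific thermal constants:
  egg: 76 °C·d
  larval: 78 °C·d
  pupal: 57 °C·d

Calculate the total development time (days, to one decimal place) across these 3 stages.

Daily accumulation at 24.9 °C = 24.9 − 7.8 = 17.1 DD/day.
Total K = 76 + 78 + 57 = 211 DD.
Total duration = 211 / 17.1 = 12.339 ≈ 12.3 days.

12.3 days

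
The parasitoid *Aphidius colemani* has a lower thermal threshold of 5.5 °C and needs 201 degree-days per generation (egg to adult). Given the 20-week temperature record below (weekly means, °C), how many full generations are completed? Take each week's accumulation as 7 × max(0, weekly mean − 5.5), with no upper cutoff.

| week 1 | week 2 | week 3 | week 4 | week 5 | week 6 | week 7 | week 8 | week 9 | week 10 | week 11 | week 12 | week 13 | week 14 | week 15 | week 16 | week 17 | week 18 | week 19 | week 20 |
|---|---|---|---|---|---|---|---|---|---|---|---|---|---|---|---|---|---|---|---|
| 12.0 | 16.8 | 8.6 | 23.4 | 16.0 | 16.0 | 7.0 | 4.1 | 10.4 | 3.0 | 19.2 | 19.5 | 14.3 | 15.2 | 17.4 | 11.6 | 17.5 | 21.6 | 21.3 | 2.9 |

Weekly DD (7 × max(0, T̄ − 5.5)): 45.5, 79.1, 21.7, 125.3, 73.5, 73.5, 10.5, 0.0, 34.3, 0.0, 95.9, 98.0, 61.6, 67.9, 83.3, 42.7, 84.0, 112.7, 110.6, 0.0.
Season total = 1220.1 DD.
Complete generations = ⌊1220.1 / 201⌋ = 6.

6 generations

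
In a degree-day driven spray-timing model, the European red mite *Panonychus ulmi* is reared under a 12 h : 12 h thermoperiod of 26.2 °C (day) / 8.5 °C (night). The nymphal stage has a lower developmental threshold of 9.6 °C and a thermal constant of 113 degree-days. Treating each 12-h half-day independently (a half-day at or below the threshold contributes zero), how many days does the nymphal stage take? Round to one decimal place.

Day half: max(0, 26.2 − 9.6) × 0.5 = 16.6 × 0.5 = 8.30 DD.
Night half: max(0, 8.5 − 9.6) × 0.5 = 0.0 × 0.5 = 0.00 DD.
Per 24 h: 8.30 DD/day.
Duration = 113 / 8.30 = 13.614 ≈ 13.6 days.

13.6 days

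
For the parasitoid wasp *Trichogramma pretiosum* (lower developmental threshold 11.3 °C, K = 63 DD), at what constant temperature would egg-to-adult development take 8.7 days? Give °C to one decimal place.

18.5 °C

Required daily accumulation = 63 / 8.7 = 7.241 DD/day.
T = T_base + 7.241 = 11.3 + 7.241 = 18.541 ≈ 18.5 °C.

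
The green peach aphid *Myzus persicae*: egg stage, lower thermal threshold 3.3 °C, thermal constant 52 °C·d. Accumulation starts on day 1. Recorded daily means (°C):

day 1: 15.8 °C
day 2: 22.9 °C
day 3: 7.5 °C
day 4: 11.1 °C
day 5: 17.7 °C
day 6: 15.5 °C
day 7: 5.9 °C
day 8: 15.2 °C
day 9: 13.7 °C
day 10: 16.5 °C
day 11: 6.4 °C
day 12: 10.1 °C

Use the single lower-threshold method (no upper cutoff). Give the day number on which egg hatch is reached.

day 5

Daily DD above 3.3 °C: 12.5, 19.6, 4.2, 7.8, 14.4, 12.2, 2.6, 11.9, 10.4, 13.2, 3.1, 6.8.
Cumulative: 12.5, 32.1, 36.3, 44.1, 58.5, 70.7, 73.3, 85.2, 95.6, 108.8, 111.9, 118.7.
The total first reaches 52 DD on day 5.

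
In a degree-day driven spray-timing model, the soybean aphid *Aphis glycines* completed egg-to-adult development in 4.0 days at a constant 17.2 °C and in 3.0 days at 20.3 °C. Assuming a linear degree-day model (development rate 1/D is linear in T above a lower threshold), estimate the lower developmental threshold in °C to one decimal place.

Equal thermal constants: D₁(T₁ − T_b) = D₂(T₂ − T_b).
4.0·(17.2 − T_b) = 3.0·(20.3 − T_b)
T_b = (4.0·17.2 − 3.0·20.3) / (4.0 − 3.0) = 7.90 / 1.0 = 7.900 °C ≈ 7.9 °C.

7.9 °C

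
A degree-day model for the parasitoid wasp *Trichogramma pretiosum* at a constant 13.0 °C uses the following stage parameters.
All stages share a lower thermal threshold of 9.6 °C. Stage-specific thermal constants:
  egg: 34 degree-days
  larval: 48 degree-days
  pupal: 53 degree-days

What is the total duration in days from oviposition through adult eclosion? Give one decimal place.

Daily accumulation at 13.0 °C = 13.0 − 9.6 = 3.4 DD/day.
Total K = 34 + 48 + 53 = 135 DD.
Total duration = 135 / 3.4 = 39.706 ≈ 39.7 days.

39.7 days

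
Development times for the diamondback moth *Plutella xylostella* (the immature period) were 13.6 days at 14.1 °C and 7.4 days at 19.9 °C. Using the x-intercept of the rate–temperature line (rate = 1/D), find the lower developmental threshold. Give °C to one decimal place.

7.2 °C

Equal thermal constants: D₁(T₁ − T_b) = D₂(T₂ − T_b).
13.6·(14.1 − T_b) = 7.4·(19.9 − T_b)
T_b = (13.6·14.1 − 7.4·19.9) / (13.6 − 7.4) = 44.50 / 6.2 = 7.177 °C ≈ 7.2 °C.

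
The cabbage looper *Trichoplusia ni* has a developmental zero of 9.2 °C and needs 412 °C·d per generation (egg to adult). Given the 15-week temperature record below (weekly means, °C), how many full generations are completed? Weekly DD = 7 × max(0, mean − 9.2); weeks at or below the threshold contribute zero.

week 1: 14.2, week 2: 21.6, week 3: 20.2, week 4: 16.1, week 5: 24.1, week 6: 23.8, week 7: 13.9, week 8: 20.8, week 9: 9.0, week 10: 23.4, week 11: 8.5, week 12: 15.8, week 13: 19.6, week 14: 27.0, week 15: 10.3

2 generations

Weekly DD (7 × max(0, T̄ − 9.2)): 35.0, 86.8, 77.0, 48.3, 104.3, 102.2, 32.9, 81.2, 0.0, 99.4, 0.0, 46.2, 72.8, 124.6, 7.7.
Season total = 918.4 DD.
Complete generations = ⌊918.4 / 412⌋ = 2.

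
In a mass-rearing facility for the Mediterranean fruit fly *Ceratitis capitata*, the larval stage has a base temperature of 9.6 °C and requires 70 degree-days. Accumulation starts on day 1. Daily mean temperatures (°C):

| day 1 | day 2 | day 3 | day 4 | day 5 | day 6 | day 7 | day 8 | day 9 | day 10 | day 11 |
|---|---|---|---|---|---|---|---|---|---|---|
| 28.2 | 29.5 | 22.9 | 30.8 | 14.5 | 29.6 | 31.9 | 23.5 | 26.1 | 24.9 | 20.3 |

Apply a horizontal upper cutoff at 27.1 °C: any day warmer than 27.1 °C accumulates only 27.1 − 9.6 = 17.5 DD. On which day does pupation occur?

day 5

Daily DD above 9.6 °C (capped at 17.5): 17.5, 17.5, 13.3, 17.5, 4.9, 17.5, 17.5, 13.9, 16.5, 15.3, 10.7.
Cumulative: 17.5, 35.0, 48.3, 65.8, 70.7, 88.2, 105.7, 119.6, 136.1, 151.4, 162.1.
The total first reaches 70 DD on day 5.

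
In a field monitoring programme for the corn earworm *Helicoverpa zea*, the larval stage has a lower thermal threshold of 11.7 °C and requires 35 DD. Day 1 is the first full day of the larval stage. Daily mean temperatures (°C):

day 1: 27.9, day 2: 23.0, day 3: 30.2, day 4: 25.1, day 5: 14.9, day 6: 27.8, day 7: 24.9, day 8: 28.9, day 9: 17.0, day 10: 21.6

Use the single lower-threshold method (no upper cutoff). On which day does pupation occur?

day 3

Daily DD above 11.7 °C: 16.2, 11.3, 18.5, 13.4, 3.2, 16.1, 13.2, 17.2, 5.3, 9.9.
Cumulative: 16.2, 27.5, 46.0, 59.4, 62.6, 78.7, 91.9, 109.1, 114.4, 124.3.
The total first reaches 35 DD on day 3.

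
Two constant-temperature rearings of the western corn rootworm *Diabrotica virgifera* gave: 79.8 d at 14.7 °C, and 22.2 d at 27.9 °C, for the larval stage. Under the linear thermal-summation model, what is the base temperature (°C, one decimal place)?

Under the model K = D·(T − T_b), so D₁·(T₁ − T_b) = D₂·(T₂ − T_b).
79.8·(14.7 − T_b) = 22.2·(27.9 − T_b)
T_b = (79.8·14.7 − 22.2·27.9) / (79.8 − 22.2) = 553.68 / 57.6 = 9.613 °C ≈ 9.6 °C.

9.6 °C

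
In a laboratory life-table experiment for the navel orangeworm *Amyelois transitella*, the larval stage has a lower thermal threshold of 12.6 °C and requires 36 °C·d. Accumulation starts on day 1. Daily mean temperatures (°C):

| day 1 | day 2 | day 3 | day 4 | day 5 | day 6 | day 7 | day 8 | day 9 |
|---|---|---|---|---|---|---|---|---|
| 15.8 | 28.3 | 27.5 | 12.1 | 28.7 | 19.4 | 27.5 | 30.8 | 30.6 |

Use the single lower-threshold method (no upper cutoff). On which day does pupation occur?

day 5

Daily DD above 12.6 °C: 3.2, 15.7, 14.9, 0.0, 16.1, 6.8, 14.9, 18.2, 18.0.
Cumulative: 3.2, 18.9, 33.8, 33.8, 49.9, 56.7, 71.6, 89.8, 107.8.
The total first reaches 36 DD on day 5.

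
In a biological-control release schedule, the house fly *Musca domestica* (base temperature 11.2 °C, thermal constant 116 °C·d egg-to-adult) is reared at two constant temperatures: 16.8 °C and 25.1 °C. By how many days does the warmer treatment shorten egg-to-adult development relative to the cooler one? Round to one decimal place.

12.4 days

At 16.8 °C: 116 / (16.8 − 11.2) = 116 / 5.6 = 20.714 d.
At 25.1 °C: 116 / (25.1 − 11.2) = 116 / 13.9 = 8.345 d.
Difference = |20.714 − 8.345| = 12.369 ≈ 12.4 days.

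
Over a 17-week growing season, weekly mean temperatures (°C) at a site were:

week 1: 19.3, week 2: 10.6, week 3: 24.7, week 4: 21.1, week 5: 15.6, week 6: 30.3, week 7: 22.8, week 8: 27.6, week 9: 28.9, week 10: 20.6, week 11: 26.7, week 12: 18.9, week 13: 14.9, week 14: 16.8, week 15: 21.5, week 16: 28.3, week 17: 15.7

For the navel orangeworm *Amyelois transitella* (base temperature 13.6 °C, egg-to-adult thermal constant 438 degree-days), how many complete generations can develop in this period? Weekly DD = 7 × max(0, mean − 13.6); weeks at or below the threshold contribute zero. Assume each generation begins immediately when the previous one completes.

2 generations

Weekly DD (7 × max(0, T̄ − 13.6)): 39.9, 0.0, 77.7, 52.5, 14.0, 116.9, 64.4, 98.0, 107.1, 49.0, 91.7, 37.1, 9.1, 22.4, 55.3, 102.9, 14.7.
Season total = 952.7 DD.
Complete generations = ⌊952.7 / 438⌋ = 2.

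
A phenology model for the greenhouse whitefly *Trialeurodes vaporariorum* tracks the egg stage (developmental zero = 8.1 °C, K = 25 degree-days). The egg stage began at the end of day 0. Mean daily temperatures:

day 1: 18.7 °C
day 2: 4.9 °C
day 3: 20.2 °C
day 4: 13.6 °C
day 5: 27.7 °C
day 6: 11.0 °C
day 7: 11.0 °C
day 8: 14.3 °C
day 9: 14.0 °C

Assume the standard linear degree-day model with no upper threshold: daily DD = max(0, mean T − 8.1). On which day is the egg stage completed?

Daily DD above 8.1 °C: 10.6, 0.0, 12.1, 5.5, 19.6, 2.9, 2.9, 6.2, 5.9.
Cumulative: 10.6, 10.6, 22.7, 28.2, 47.8, 50.7, 53.6, 59.8, 65.7.
The total first reaches 25 DD on day 4.

day 4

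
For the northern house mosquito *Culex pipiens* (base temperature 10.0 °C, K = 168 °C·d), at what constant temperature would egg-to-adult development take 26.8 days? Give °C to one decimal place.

16.3 °C

Required daily accumulation = 168 / 26.8 = 6.269 DD/day.
T = T_base + 6.269 = 10.0 + 6.269 = 16.269 ≈ 16.3 °C.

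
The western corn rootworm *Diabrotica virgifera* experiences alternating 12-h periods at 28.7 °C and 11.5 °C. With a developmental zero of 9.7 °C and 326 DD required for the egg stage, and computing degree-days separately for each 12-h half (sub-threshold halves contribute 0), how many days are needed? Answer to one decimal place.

Day half: max(0, 28.7 − 9.7) × 0.5 = 19.0 × 0.5 = 9.50 DD.
Night half: max(0, 11.5 − 9.7) × 0.5 = 1.8 × 0.5 = 0.90 DD.
Per 24 h: 10.40 DD/day.
Duration = 326 / 10.40 = 31.346 ≈ 31.3 days.

31.3 days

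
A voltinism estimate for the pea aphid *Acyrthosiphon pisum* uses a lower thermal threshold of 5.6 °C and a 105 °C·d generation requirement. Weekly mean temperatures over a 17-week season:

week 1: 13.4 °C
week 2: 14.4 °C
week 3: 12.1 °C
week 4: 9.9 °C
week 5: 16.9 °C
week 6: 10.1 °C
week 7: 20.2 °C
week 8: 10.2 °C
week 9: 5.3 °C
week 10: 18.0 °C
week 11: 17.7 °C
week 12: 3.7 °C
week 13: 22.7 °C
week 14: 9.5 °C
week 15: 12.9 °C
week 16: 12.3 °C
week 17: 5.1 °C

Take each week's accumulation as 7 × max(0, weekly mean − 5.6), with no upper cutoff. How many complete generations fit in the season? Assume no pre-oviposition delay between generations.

8 generations

Weekly DD (7 × max(0, T̄ − 5.6)): 54.6, 61.6, 45.5, 30.1, 79.1, 31.5, 102.2, 32.2, 0.0, 86.8, 84.7, 0.0, 119.7, 27.3, 51.1, 46.9, 0.0.
Season total = 853.3 DD.
Complete generations = ⌊853.3 / 105⌋ = 8.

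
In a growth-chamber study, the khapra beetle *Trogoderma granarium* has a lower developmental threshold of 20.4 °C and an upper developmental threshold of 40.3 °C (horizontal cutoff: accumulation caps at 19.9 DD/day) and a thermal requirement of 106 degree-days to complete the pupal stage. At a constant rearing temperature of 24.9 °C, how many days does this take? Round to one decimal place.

Daily accumulation = 24.9 − 20.4 = 4.5 DD/day.
Duration = 106 / 4.5 = 23.556 ≈ 23.6 days.

23.6 days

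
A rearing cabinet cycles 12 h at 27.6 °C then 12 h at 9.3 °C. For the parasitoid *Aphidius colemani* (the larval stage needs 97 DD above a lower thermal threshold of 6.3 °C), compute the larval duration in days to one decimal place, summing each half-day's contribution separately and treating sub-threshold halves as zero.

8.0 days

Day half: max(0, 27.6 − 6.3) × 0.5 = 21.3 × 0.5 = 10.65 DD.
Night half: max(0, 9.3 − 6.3) × 0.5 = 3.0 × 0.5 = 1.50 DD.
Per 24 h: 12.15 DD/day.
Duration = 97 / 12.15 = 7.984 ≈ 8.0 days.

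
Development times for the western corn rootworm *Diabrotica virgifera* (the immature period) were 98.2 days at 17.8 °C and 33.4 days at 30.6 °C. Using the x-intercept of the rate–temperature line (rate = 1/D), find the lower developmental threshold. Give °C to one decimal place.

11.2 °C

Under the model K = D·(T − T_b), so D₁·(T₁ − T_b) = D₂·(T₂ − T_b).
98.2·(17.8 − T_b) = 33.4·(30.6 − T_b)
T_b = (98.2·17.8 − 33.4·30.6) / (98.2 − 33.4) = 725.92 / 64.8 = 11.202 °C ≈ 11.2 °C.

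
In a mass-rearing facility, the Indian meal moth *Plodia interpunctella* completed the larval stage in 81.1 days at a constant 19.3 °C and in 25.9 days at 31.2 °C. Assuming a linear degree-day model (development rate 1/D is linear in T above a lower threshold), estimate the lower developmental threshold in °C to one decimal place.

13.7 °C

Under the model K = D·(T − T_b), so D₁·(T₁ − T_b) = D₂·(T₂ − T_b).
81.1·(19.3 − T_b) = 25.9·(31.2 − T_b)
T_b = (81.1·19.3 − 25.9·31.2) / (81.1 − 25.9) = 757.15 / 55.2 = 13.716 °C ≈ 13.7 °C.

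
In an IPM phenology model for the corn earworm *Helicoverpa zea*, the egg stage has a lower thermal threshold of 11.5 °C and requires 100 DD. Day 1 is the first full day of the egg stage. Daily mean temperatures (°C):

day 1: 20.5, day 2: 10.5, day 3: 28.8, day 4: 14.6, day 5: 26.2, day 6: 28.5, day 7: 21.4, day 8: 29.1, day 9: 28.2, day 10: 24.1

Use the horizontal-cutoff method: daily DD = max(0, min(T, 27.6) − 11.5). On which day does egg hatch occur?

Daily DD above 11.5 °C (capped at 16.1): 9.0, 0.0, 16.1, 3.1, 14.7, 16.1, 9.9, 16.1, 16.1, 12.6.
Cumulative: 9.0, 9.0, 25.1, 28.2, 42.9, 59.0, 68.9, 85.0, 101.1, 113.7.
The total first reaches 100 DD on day 9.

day 9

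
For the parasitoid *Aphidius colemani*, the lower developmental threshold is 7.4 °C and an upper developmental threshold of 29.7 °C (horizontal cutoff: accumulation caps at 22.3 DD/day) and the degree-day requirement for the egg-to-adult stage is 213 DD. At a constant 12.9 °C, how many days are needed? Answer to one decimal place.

Daily accumulation = 12.9 − 7.4 = 5.5 DD/day.
Duration = 213 / 5.5 = 38.727 ≈ 38.7 days.

38.7 days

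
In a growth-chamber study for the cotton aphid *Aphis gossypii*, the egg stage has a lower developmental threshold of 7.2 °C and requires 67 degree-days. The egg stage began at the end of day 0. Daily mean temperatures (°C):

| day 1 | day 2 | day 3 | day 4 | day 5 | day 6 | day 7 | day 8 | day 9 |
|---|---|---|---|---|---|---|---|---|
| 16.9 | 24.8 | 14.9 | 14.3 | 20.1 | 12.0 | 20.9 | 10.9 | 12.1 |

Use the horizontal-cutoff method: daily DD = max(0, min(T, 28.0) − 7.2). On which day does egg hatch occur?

day 7

Daily DD above 7.2 °C (capped at 20.8): 9.7, 17.6, 7.7, 7.1, 12.9, 4.8, 13.7, 3.7, 4.9.
Cumulative: 9.7, 27.3, 35.0, 42.1, 55.0, 59.8, 73.5, 77.2, 82.1.
The total first reaches 67 DD on day 7.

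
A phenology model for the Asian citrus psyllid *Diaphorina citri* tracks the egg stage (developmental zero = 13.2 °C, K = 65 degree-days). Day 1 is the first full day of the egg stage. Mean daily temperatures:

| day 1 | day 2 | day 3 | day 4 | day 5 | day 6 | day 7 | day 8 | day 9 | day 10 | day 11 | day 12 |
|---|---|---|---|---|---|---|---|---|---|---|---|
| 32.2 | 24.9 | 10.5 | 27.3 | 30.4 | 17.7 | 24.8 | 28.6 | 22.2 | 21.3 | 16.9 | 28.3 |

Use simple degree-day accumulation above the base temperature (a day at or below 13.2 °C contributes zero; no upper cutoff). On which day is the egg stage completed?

day 6

Daily DD above 13.2 °C: 19.0, 11.7, 0.0, 14.1, 17.2, 4.5, 11.6, 15.4, 9.0, 8.1, 3.7, 15.1.
Cumulative: 19.0, 30.7, 30.7, 44.8, 62.0, 66.5, 78.1, 93.5, 102.5, 110.6, 114.3, 129.4.
The total first reaches 65 DD on day 6.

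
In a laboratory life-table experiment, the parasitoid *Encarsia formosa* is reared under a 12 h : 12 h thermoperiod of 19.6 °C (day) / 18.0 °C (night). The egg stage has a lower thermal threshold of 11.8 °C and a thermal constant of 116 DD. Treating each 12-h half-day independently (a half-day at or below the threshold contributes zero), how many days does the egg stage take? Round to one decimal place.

Day half: max(0, 19.6 − 11.8) × 0.5 = 7.8 × 0.5 = 3.90 DD.
Night half: max(0, 18.0 − 11.8) × 0.5 = 6.2 × 0.5 = 3.10 DD.
Per 24 h: 7.00 DD/day.
Duration = 116 / 7.00 = 16.571 ≈ 16.6 days.

16.6 days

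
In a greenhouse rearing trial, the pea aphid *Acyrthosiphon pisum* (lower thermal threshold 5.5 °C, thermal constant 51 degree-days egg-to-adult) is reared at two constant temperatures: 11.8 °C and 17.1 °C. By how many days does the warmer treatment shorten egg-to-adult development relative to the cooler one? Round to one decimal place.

3.7 days

At 11.8 °C: 51 / (11.8 − 5.5) = 51 / 6.3 = 8.095 d.
At 17.1 °C: 51 / (17.1 − 5.5) = 51 / 11.6 = 4.397 d.
Difference = |8.095 − 4.397| = 3.699 ≈ 3.7 days.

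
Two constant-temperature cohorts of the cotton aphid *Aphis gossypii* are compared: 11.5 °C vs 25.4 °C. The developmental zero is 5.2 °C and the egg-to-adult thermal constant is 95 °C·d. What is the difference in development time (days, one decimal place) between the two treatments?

10.4 days

At 11.5 °C: 95 / (11.5 − 5.2) = 95 / 6.3 = 15.079 d.
At 25.4 °C: 95 / (25.4 − 5.2) = 95 / 20.2 = 4.703 d.
Difference = |15.079 − 4.703| = 10.376 ≈ 10.4 days.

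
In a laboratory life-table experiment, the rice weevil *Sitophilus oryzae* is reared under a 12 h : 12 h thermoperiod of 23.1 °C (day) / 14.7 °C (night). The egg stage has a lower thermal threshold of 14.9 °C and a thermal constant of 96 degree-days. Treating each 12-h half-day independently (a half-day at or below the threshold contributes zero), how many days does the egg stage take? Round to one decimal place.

23.4 days

Day half: max(0, 23.1 − 14.9) × 0.5 = 8.2 × 0.5 = 4.10 DD.
Night half: max(0, 14.7 − 14.9) × 0.5 = 0.0 × 0.5 = 0.00 DD.
Per 24 h: 4.10 DD/day.
Duration = 96 / 4.10 = 23.415 ≈ 23.4 days.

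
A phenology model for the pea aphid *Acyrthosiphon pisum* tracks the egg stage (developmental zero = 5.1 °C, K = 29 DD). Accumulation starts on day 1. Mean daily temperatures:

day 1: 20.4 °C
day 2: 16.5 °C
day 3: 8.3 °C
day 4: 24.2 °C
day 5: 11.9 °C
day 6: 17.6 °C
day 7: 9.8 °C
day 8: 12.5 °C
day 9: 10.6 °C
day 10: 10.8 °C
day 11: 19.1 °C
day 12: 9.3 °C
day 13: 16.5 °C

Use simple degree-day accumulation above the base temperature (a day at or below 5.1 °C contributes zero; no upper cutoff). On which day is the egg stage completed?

Daily DD above 5.1 °C: 15.3, 11.4, 3.2, 19.1, 6.8, 12.5, 4.7, 7.4, 5.5, 5.7, 14.0, 4.2, 11.4.
Cumulative: 15.3, 26.7, 29.9, 49.0, 55.8, 68.3, 73.0, 80.4, 85.9, 91.6, 105.6, 109.8, 121.2.
The total first reaches 29 DD on day 3.

day 3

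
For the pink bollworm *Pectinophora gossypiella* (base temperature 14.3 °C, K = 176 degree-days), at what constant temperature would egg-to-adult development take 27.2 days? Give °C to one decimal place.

Required daily accumulation = 176 / 27.2 = 6.471 DD/day.
T = T_base + 6.471 = 14.3 + 6.471 = 20.771 ≈ 20.8 °C.

20.8 °C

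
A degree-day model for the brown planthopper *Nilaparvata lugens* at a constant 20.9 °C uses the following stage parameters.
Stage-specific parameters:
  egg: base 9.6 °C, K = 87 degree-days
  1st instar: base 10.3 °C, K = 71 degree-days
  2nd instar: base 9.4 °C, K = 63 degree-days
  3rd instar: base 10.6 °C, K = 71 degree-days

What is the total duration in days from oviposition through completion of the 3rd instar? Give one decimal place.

egg: 87 / (20.9 − 9.6) = 87 / 11.3 = 7.699 d.
1st instar: 71 / (20.9 − 10.3) = 71 / 10.6 = 6.698 d.
2nd instar: 63 / (20.9 − 9.4) = 63 / 11.5 = 5.478 d.
3rd instar: 71 / (20.9 − 10.6) = 71 / 10.3 = 6.893 d.
Sum = 26.769 ≈ 26.8 days.

26.8 days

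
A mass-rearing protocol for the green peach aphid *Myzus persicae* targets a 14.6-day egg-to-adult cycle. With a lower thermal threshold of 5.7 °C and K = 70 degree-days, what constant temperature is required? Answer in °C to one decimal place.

10.5 °C

Required daily accumulation = 70 / 14.6 = 4.795 DD/day.
T = T_base + 4.795 = 5.7 + 4.795 = 10.495 ≈ 10.5 °C.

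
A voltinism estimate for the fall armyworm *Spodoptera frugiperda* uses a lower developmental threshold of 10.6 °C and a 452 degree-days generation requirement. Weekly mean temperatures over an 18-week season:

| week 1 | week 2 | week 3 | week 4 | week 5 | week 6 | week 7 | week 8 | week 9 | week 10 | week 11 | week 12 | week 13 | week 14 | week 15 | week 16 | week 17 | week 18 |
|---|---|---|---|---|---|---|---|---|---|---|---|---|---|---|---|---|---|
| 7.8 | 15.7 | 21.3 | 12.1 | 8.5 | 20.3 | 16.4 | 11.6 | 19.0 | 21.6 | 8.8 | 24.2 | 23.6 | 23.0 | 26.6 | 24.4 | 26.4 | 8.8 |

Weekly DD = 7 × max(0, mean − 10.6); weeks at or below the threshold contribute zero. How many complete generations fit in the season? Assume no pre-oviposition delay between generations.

Weekly DD (7 × max(0, T̄ − 10.6)): 0.0, 35.7, 74.9, 10.5, 0.0, 67.9, 40.6, 7.0, 58.8, 77.0, 0.0, 95.2, 91.0, 86.8, 112.0, 96.6, 110.6, 0.0.
Season total = 964.6 DD.
Complete generations = ⌊964.6 / 452⌋ = 2.

2 generations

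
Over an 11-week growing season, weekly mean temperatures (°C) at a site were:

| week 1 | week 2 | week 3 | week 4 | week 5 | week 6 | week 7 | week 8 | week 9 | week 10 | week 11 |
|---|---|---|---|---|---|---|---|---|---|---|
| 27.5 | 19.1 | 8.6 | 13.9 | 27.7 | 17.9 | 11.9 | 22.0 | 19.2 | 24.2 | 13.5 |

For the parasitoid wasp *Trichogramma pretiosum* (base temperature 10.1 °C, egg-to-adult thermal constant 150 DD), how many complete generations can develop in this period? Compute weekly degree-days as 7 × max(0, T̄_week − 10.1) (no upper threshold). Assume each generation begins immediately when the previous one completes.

Weekly DD (7 × max(0, T̄ − 10.1)): 121.8, 63.0, 0.0, 26.6, 123.2, 54.6, 12.6, 83.3, 63.7, 98.7, 23.8.
Season total = 671.3 DD.
Complete generations = ⌊671.3 / 150⌋ = 4.

4 generations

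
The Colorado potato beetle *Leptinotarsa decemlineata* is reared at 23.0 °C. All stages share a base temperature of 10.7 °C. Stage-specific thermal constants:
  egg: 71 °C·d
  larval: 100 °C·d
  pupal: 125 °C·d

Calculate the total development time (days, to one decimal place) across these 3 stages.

24.1 days

Daily accumulation at 23.0 °C = 23.0 − 10.7 = 12.3 DD/day.
Total K = 71 + 100 + 125 = 296 DD.
Total duration = 296 / 12.3 = 24.065 ≈ 24.1 days.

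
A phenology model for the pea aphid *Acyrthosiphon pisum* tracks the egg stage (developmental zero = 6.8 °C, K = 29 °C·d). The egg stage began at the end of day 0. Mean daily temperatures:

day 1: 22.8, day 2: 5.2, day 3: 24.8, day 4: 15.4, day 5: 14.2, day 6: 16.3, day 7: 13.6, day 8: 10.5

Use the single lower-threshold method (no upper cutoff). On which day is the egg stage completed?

day 3

Daily DD above 6.8 °C: 16.0, 0.0, 18.0, 8.6, 7.4, 9.5, 6.8, 3.7.
Cumulative: 16.0, 16.0, 34.0, 42.6, 50.0, 59.5, 66.3, 70.0.
The total first reaches 29 DD on day 3.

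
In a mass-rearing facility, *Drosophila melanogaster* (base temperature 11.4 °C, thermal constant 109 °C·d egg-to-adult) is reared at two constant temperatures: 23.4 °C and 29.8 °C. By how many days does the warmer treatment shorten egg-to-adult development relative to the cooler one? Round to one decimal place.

At 23.4 °C: 109 / (23.4 − 11.4) = 109 / 12.0 = 9.083 d.
At 29.8 °C: 109 / (29.8 − 11.4) = 109 / 18.4 = 5.924 d.
Difference = |9.083 − 5.924| = 3.159 ≈ 3.2 days.

3.2 days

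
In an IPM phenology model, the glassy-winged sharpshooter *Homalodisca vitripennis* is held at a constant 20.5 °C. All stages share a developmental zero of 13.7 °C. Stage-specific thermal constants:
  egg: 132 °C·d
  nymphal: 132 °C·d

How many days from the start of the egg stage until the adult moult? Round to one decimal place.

Daily accumulation at 20.5 °C = 20.5 − 13.7 = 6.8 DD/day.
Total K = 132 + 132 = 264 DD.
Total duration = 264 / 6.8 = 38.824 ≈ 38.8 days.

38.8 days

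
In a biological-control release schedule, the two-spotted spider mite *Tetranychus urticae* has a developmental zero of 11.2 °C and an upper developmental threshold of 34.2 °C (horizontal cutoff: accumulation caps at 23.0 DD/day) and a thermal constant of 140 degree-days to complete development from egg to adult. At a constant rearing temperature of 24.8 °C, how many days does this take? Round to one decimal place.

10.3 days

Daily accumulation = 24.8 − 11.2 = 13.6 DD/day.
Duration = 140 / 13.6 = 10.294 ≈ 10.3 days.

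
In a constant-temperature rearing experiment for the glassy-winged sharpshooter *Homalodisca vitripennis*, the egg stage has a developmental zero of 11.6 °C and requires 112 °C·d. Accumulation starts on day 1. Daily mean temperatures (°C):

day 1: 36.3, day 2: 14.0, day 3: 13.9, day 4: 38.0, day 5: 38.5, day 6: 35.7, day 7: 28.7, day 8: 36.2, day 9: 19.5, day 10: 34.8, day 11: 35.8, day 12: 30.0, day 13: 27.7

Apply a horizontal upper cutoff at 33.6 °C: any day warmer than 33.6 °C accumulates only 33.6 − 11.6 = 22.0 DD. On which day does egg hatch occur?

day 8

Daily DD above 11.6 °C (capped at 22.0): 22.0, 2.4, 2.3, 22.0, 22.0, 22.0, 17.1, 22.0, 7.9, 22.0, 22.0, 18.4, 16.1.
Cumulative: 22.0, 24.4, 26.7, 48.7, 70.7, 92.7, 109.8, 131.8, 139.7, 161.7, 183.7, 202.1, 218.2.
The total first reaches 112 DD on day 8.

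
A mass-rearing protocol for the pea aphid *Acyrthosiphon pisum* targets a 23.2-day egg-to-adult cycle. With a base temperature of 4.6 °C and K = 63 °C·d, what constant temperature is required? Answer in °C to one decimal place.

7.3 °C

Required daily accumulation = 63 / 23.2 = 2.716 DD/day.
T = T_base + 2.716 = 4.6 + 2.716 = 7.316 ≈ 7.3 °C.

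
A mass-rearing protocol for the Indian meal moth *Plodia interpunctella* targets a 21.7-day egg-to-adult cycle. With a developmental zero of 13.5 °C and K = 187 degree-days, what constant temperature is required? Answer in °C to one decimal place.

22.1 °C

Required daily accumulation = 187 / 21.7 = 8.618 DD/day.
T = T_base + 8.618 = 13.5 + 8.618 = 22.118 ≈ 22.1 °C.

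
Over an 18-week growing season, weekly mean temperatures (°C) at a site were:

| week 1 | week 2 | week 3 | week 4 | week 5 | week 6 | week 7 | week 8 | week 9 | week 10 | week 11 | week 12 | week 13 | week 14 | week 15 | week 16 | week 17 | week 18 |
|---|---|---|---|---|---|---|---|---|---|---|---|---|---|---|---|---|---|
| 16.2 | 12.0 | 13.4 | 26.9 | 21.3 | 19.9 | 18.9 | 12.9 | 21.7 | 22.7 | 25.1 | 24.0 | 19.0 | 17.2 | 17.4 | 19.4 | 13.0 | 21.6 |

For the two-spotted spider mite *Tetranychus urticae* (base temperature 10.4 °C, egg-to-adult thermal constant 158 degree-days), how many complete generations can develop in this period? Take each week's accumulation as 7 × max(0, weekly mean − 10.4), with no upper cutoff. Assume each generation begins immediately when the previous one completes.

6 generations

Weekly DD (7 × max(0, T̄ − 10.4)): 40.6, 11.2, 21.0, 115.5, 76.3, 66.5, 59.5, 17.5, 79.1, 86.1, 102.9, 95.2, 60.2, 47.6, 49.0, 63.0, 18.2, 78.4.
Season total = 1087.8 DD.
Complete generations = ⌊1087.8 / 158⌋ = 6.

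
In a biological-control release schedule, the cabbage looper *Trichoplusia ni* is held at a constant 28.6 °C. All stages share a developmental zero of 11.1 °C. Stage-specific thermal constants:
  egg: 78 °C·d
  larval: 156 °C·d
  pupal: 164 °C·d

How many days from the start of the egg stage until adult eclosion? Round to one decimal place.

22.7 days

Daily accumulation at 28.6 °C = 28.6 − 11.1 = 17.5 DD/day.
Total K = 78 + 156 + 164 = 398 DD.
Total duration = 398 / 17.5 = 22.743 ≈ 22.7 days.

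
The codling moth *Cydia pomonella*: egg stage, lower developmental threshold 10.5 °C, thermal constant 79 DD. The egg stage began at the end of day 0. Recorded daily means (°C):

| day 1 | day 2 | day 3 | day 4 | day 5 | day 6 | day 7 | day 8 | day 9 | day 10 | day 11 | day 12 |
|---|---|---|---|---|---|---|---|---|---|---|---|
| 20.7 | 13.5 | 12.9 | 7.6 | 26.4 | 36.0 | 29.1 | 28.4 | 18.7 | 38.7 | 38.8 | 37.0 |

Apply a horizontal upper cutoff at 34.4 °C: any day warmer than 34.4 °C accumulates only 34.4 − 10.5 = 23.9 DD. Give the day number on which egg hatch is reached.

day 8

Daily DD above 10.5 °C (capped at 23.9): 10.2, 3.0, 2.4, 0.0, 15.9, 23.9, 18.6, 17.9, 8.2, 23.9, 23.9, 23.9.
Cumulative: 10.2, 13.2, 15.6, 15.6, 31.5, 55.4, 74.0, 91.9, 100.1, 124.0, 147.9, 171.8.
The total first reaches 79 DD on day 8.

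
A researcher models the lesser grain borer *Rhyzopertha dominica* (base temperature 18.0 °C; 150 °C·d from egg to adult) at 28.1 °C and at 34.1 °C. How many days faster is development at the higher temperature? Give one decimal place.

At 28.1 °C: 150 / (28.1 − 18.0) = 150 / 10.1 = 14.851 d.
At 34.1 °C: 150 / (34.1 − 18.0) = 150 / 16.1 = 9.317 d.
Difference = |14.851 − 9.317| = 5.535 ≈ 5.5 days.

5.5 days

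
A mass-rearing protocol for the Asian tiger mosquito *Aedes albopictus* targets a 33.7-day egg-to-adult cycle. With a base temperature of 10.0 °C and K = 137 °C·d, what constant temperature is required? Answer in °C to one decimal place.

Required daily accumulation = 137 / 33.7 = 4.065 DD/day.
T = T_base + 4.065 = 10.0 + 4.065 = 14.065 ≈ 14.1 °C.

14.1 °C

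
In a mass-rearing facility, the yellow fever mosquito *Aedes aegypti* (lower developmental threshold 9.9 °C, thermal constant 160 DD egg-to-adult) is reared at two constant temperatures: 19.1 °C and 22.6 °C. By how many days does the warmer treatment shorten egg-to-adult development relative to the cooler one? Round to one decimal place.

At 19.1 °C: 160 / (19.1 − 9.9) = 160 / 9.2 = 17.391 d.
At 22.6 °C: 160 / (22.6 − 9.9) = 160 / 12.7 = 12.598 d.
Difference = |17.391 − 12.598| = 4.793 ≈ 4.8 days.

4.8 days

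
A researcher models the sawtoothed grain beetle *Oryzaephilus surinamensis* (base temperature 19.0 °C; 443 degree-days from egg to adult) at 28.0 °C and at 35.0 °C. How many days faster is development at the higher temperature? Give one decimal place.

21.5 days

At 28.0 °C: 443 / (28.0 − 19.0) = 443 / 9.0 = 49.222 d.
At 35.0 °C: 443 / (35.0 − 19.0) = 443 / 16.0 = 27.688 d.
Difference = |49.222 − 27.688| = 21.535 ≈ 21.5 days.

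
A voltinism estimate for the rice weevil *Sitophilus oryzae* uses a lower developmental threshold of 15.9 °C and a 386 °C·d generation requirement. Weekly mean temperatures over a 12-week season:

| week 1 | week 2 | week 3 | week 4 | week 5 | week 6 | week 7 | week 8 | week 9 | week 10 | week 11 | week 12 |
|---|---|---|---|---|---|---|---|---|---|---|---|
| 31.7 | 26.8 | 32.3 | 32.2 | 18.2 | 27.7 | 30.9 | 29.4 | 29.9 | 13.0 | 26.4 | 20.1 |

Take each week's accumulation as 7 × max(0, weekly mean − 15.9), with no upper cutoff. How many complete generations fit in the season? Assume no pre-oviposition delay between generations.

2 generations

Weekly DD (7 × max(0, T̄ − 15.9)): 110.6, 76.3, 114.8, 114.1, 16.1, 82.6, 105.0, 94.5, 98.0, 0.0, 73.5, 29.4.
Season total = 914.9 DD.
Complete generations = ⌊914.9 / 386⌋ = 2.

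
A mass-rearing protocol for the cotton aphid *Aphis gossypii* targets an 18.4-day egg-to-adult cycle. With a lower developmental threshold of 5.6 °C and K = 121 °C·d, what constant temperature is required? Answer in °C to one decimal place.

12.2 °C

Required daily accumulation = 121 / 18.4 = 6.576 DD/day.
T = T_base + 6.576 = 5.6 + 6.576 = 12.176 ≈ 12.2 °C.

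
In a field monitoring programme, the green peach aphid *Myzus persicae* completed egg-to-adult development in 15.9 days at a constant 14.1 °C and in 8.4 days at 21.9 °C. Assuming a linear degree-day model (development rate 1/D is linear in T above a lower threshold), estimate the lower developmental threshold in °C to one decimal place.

Under the model K = D·(T − T_b), so D₁·(T₁ − T_b) = D₂·(T₂ − T_b).
15.9·(14.1 − T_b) = 8.4·(21.9 − T_b)
T_b = (15.9·14.1 − 8.4·21.9) / (15.9 − 8.4) = 40.23 / 7.5 = 5.364 °C ≈ 5.4 °C.

5.4 °C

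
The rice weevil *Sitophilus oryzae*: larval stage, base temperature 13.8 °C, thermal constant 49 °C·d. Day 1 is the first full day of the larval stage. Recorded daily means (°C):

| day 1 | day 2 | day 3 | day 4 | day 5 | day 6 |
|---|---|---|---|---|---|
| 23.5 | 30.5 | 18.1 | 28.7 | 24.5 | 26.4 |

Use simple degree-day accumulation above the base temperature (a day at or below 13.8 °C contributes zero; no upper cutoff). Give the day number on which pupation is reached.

day 5

Daily DD above 13.8 °C: 9.7, 16.7, 4.3, 14.9, 10.7, 12.6.
Cumulative: 9.7, 26.4, 30.7, 45.6, 56.3, 68.9.
The total first reaches 49 DD on day 5.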